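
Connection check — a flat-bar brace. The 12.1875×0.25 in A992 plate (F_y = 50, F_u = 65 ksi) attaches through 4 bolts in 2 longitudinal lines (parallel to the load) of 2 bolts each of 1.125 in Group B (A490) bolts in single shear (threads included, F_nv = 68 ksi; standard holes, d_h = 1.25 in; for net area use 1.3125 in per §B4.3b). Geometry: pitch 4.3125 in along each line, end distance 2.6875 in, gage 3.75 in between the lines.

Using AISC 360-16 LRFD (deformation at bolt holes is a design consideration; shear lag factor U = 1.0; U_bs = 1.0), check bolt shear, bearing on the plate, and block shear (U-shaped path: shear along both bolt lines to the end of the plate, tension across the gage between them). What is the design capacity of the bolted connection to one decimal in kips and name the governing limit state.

103.3 kips (block shear governs)

Bolt shear: A_b = π(1.125)²/4 = 0.99402 in². φR_n = 0.75 × 68 × 0.99402 × 4 × 1 = 202.8 kips.
Bearing (0.25 in plate, F_u = 65 ksi): end bolts L_c = 2.6875 − 1.25/2 = 2.0625, R_n = min(1.2×2.0625×0.25×65, 2.4×1.125×0.25×65) = 40.219 kips/bolt; interior L_c = 4.3125 − 1.25 = 3.0625, R_n = 43.875 kips/bolt. φR_n = 0.75 × (2×40.219 + 2×43.875) = 126.1 kips.
Block shear: shear path 2×[2.6875+1×4.3125] = 2×7 in, A_gv = 3.5, A_nv = 2×(7 − 1.5×1.3125)×0.25 = 2.5156 in²; tension across gage: (3.75 − 1×1.3125)×0.25 = 0.60938 in². R_n = min(0.6×65×2.5156, 0.6×50×3.5) + 1.0×65×0.60938 = min(98.108, 105) + 39.61 = 137.72 kips. φR_n = 0.75 × 137.72 = 103.3 kips.
Governing: min(202.8, 126.1, 103.3) = 103.3 kips → block shear.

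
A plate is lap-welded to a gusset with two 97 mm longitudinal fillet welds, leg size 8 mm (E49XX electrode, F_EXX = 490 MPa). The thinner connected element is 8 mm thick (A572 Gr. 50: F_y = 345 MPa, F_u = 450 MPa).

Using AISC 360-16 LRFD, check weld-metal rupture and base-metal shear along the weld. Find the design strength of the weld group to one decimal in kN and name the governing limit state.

Weld metal: throat = 0.707×8 = 5.656 mm, L = 2×97 = 194 mm. φR_n = 0.75 × 0.6 × 490 × 5.656 × 194 = 241.9 kN.
Base metal shear (8 mm plate): yield φR_n = 1.0×0.6×345×8×194 = 321.3 kN; rupture φR_n = 0.75×0.6×450×8×194 = 314.3 kN; take 314.3 kN (rupture).
Governing: min(241.9, 314.3) = 241.9 kN → weld metal.

241.9 kN (weld metal governs)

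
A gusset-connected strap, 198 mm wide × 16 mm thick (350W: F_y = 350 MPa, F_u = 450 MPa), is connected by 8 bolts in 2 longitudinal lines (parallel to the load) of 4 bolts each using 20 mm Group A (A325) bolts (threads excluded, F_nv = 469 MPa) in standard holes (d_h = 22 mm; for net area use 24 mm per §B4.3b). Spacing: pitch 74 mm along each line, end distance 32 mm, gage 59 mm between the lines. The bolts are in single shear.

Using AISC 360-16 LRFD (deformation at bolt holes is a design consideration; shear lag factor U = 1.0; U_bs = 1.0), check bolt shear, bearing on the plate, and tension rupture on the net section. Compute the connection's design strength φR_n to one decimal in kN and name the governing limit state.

Bolt shear: A_b = π(20)²/4 = 314.16 mm². φR_n = 0.75 × 469 × 314.16 × 8 × 1 = 884.0 kN.
Bearing (16 mm plate, F_u = 450 MPa): end bolts L_c = 32 − 22/2 = 21, R_n = min(1.2×21×16×450, 2.4×20×16×450) = 181.44 kN/bolt; interior L_c = 74 − 22 = 52, R_n = 345.6 kN/bolt. φR_n = 0.75 × (2×181.44 + 6×345.6) = 1827.4 kN.
Tension rupture (net): A_n = (198 − 2×24)×16 = 2400 mm² (U = 1.0, A_e = A_n). φR_n = 0.75 × 450 × 2400 = 810.0 kN.
Governing: min(884.0, 1827.4, 810.0) = 810.0 kN → net-section rupture.

810.0 kN (net-section rupture governs)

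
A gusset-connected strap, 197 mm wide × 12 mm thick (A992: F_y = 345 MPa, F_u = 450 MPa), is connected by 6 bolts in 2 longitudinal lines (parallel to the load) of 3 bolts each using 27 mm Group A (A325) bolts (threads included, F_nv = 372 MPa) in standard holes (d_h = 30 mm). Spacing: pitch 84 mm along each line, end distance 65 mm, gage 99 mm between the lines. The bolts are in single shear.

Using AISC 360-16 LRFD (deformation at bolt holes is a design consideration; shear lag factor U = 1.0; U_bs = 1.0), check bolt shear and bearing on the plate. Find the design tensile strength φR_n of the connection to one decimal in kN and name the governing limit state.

958.5 kN (bolt shear governs)

Bolt shear: A_b = π(27)²/4 = 572.56 mm². φR_n = 0.75 × 372 × 572.56 × 6 × 1 = 958.5 kN.
Bearing (12 mm plate, F_u = 450 MPa): end bolts L_c = 65 − 30/2 = 50, R_n = min(1.2×50×12×450, 2.4×27×12×450) = 324 kN/bolt; interior L_c = 84 − 30 = 54, R_n = 349.92 kN/bolt. φR_n = 0.75 × (2×324 + 4×349.92) = 1535.8 kN.
Governing: min(958.5, 1535.8) = 958.5 kN → bolt shear.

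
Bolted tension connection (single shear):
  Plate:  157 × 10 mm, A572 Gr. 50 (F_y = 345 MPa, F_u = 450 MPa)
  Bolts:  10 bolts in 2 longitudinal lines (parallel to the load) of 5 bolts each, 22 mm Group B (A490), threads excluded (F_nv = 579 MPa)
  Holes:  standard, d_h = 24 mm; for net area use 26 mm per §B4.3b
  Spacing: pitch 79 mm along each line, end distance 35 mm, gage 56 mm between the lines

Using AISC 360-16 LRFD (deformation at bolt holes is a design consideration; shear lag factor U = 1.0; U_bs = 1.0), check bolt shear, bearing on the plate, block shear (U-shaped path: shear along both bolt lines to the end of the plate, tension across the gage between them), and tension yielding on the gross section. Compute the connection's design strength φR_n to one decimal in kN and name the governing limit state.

Bolt shear: A_b = π(22)²/4 = 380.13 mm². φR_n = 0.75 × 579 × 380.13 × 10 × 1 = 1650.7 kN.
Bearing (10 mm plate, F_u = 450 MPa): end bolts L_c = 35 − 24/2 = 23, R_n = min(1.2×23×10×450, 2.4×22×10×450) = 124.2 kN/bolt; interior L_c = 79 − 24 = 55, R_n = 237.6 kN/bolt. φR_n = 0.75 × (2×124.2 + 8×237.6) = 1611.9 kN.
Block shear: shear path 2×[35+4×79] = 2×351 mm, A_gv = 7020, A_nv = 2×(351 − 4.5×26)×10 = 4680 mm²; tension across gage: (56 − 1×26)×10 = 300 mm². R_n = min(0.6×450×4680, 0.6×345×7020) + 1.0×450×300 = min(1263.6, 1453.1) + 135 = 1398.6 kN. φR_n = 0.75 × 1398.6 = 1049.0 kN.
Tension yield (gross): A_g = 157×10 = 1570 mm². φR_n = 0.90 × 345 × 1570 = 487.5 kN.
Governing: min(1650.7, 1611.9, 1049.0, 487.5) = 487.5 kN → gross-section yield.

487.5 kN (gross-section yield governs)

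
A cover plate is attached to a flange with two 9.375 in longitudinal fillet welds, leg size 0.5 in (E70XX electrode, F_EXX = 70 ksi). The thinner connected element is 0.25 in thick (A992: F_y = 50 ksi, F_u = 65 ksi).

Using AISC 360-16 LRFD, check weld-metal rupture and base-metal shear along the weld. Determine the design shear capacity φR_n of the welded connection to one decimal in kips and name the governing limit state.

Weld metal: throat = 0.707×0.5 = 0.3535 in, L = 2×9.375 = 18.75 in. φR_n = 0.75 × 0.6 × 70 × 0.3535 × 18.75 = 208.8 kips.
Base metal shear (0.25 in plate): yield φR_n = 1.0×0.6×50×0.25×18.75 = 140.6 kips; rupture φR_n = 0.75×0.6×65×0.25×18.75 = 137.1 kips; take 137.1 kips (rupture).
Governing: min(208.8, 137.1) = 137.1 kips → base-metal shear.

137.1 kips (base-metal shear governs)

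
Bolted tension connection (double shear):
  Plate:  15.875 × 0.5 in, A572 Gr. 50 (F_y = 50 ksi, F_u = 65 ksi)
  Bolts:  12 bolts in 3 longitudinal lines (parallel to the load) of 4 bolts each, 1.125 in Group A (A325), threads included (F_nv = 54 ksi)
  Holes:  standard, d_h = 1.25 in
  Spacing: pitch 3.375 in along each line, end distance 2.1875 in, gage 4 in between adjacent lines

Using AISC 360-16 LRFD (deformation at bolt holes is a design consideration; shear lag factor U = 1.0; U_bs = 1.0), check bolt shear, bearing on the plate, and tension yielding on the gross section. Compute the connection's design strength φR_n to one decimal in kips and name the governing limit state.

357.2 kips (gross-section yield governs)

Bolt shear: A_b = π(1.125)²/4 = 0.99402 in². φR_n = 0.75 × 54 × 0.99402 × 12 × 2 = 966.2 kips.
Bearing (0.5 in plate, F_u = 65 ksi): end bolts L_c = 2.1875 − 1.25/2 = 1.5625, R_n = min(1.2×1.5625×0.5×65, 2.4×1.125×0.5×65) = 60.938 kips/bolt; interior L_c = 3.375 − 1.25 = 2.125, R_n = 82.875 kips/bolt. φR_n = 0.75 × (3×60.938 + 9×82.875) = 696.5 kips.
Tension yield (gross): A_g = 15.875×0.5 = 7.9375 in². φR_n = 0.90 × 50 × 7.9375 = 357.2 kips.
Governing: min(966.2, 696.5, 357.2) = 357.2 kips → gross-section yield.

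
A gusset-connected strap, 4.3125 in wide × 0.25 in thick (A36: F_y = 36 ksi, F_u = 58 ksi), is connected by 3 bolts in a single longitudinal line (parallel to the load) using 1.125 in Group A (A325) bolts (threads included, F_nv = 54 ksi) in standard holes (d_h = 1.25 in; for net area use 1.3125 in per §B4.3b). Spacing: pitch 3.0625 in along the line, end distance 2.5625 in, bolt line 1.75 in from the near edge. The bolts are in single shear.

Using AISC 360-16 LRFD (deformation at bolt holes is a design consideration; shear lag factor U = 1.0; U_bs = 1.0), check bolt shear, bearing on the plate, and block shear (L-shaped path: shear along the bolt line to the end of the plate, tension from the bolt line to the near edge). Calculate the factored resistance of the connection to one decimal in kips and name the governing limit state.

Bolt shear: A_b = π(1.125)²/4 = 0.99402 in². φR_n = 0.75 × 54 × 0.99402 × 3 × 1 = 120.8 kips.
Bearing (0.25 in plate, F_u = 58 ksi): end bolts L_c = 2.5625 − 1.25/2 = 1.9375, R_n = min(1.2×1.9375×0.25×58, 2.4×1.125×0.25×58) = 33.713 kips/bolt; interior L_c = 3.0625 − 1.25 = 1.8125, R_n = 31.538 kips/bolt. φR_n = 0.75 × (1×33.713 + 2×31.538) = 72.6 kips.
Block shear: shear path 1×[2.5625+2×3.0625] = 1×8.6875 in, A_gv = 2.1719, A_nv = 1×(8.6875 − 2.5×1.3125)×0.25 = 1.3516 in²; tension to near edge: (1.75 − 0.5×1.3125)×0.25 = 0.27344 in². R_n = min(0.6×58×1.3516, 0.6×36×2.1719) + 1.0×58×0.27344 = min(47.036, 46.913) + 15.86 = 62.773 kips. φR_n = 0.75 × 62.773 = 47.1 kips.
Governing: min(120.8, 72.6, 47.1) = 47.1 kips → block shear.

47.1 kips (block shear governs)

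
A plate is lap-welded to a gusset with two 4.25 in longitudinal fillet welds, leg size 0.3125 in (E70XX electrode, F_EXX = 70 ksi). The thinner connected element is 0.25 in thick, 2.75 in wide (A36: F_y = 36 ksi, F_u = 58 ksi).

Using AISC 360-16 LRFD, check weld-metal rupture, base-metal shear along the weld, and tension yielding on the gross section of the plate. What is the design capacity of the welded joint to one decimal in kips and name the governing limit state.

22.3 kips (gross-section yield governs)

Weld metal: throat = 0.707×0.3125 = 0.22094 in, L = 2×4.25 = 8.5 in. φR_n = 0.75 × 0.6 × 70 × 0.22094 × 8.5 = 59.2 kips.
Base metal shear (0.25 in plate): yield φR_n = 1.0×0.6×36×0.25×8.5 = 45.9 kips; rupture φR_n = 0.75×0.6×58×0.25×8.5 = 55.5 kips; take 45.9 kips (yield).
Tension yield (gross): A_g = 2.75×0.25 = 0.6875 in². φR_n = 0.90 × 36 × 0.6875 = 22.3 kips.
Governing: min(59.2, 45.9, 22.3) = 22.3 kips → gross-section yield.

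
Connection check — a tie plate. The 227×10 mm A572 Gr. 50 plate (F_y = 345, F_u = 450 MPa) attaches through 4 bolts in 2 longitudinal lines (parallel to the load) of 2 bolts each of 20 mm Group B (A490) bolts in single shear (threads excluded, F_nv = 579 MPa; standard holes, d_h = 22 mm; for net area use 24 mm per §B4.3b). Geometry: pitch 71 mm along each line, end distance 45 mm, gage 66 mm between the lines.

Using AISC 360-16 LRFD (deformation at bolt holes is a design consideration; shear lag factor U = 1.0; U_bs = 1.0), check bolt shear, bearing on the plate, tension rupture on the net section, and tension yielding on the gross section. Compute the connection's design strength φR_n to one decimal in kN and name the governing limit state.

545.7 kN (bolt shear governs)

Bolt shear: A_b = π(20)²/4 = 314.16 mm². φR_n = 0.75 × 579 × 314.16 × 4 × 1 = 545.7 kN.
Bearing (10 mm plate, F_u = 450 MPa): end bolts L_c = 45 − 22/2 = 34, R_n = min(1.2×34×10×450, 2.4×20×10×450) = 183.6 kN/bolt; interior L_c = 71 − 22 = 49, R_n = 216 kN/bolt. φR_n = 0.75 × (2×183.6 + 2×216) = 599.4 kN.
Tension rupture (net): A_n = (227 − 2×24)×10 = 1790 mm² (U = 1.0, A_e = A_n). φR_n = 0.75 × 450 × 1790 = 604.1 kN.
Tension yield (gross): A_g = 227×10 = 2270 mm². φR_n = 0.90 × 345 × 2270 = 704.8 kN.
Governing: min(545.7, 599.4, 604.1, 704.8) = 545.7 kN → bolt shear.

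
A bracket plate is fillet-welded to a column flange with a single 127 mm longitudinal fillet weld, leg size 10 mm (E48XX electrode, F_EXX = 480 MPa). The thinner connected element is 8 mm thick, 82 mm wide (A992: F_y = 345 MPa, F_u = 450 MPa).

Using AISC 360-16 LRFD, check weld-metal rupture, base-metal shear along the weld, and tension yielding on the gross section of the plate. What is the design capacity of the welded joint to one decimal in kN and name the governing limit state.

193.9 kN (weld metal governs)

Weld metal: throat = 0.707×10 = 7.07 mm, L = 127 mm. φR_n = 0.75 × 0.6 × 480 × 7.07 × 127 = 193.9 kN.
Base metal shear (8 mm plate): yield φR_n = 1.0×0.6×345×8×127 = 210.3 kN; rupture φR_n = 0.75×0.6×450×8×127 = 205.7 kN; take 205.7 kN (rupture).
Tension yield (gross): A_g = 82×8 = 656 mm². φR_n = 0.90 × 345 × 656 = 203.7 kN.
Governing: min(193.9, 205.7, 203.7) = 193.9 kN → weld metal.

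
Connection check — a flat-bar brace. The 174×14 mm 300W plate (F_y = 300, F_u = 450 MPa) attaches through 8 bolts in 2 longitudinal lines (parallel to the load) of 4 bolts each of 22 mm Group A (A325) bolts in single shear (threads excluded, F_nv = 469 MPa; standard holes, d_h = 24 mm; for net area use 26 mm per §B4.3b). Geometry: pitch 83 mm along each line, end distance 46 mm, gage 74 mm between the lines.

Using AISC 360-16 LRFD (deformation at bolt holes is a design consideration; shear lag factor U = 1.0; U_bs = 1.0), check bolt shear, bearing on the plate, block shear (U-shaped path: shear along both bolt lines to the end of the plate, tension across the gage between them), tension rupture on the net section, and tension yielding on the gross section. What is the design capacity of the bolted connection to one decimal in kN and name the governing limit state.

Bolt shear: A_b = π(22)²/4 = 380.13 mm². φR_n = 0.75 × 469 × 380.13 × 8 × 1 = 1069.7 kN.
Bearing (14 mm plate, F_u = 450 MPa): end bolts L_c = 46 − 24/2 = 34, R_n = min(1.2×34×14×450, 2.4×22×14×450) = 257.04 kN/bolt; interior L_c = 83 − 24 = 59, R_n = 332.64 kN/bolt. φR_n = 0.75 × (2×257.04 + 6×332.64) = 1882.4 kN.
Block shear: shear path 2×[46+3×83] = 2×295 mm, A_gv = 8260, A_nv = 2×(295 − 3.5×26)×14 = 5712 mm²; tension across gage: (74 − 1×26)×14 = 672 mm². R_n = min(0.6×450×5712, 0.6×300×8260) + 1.0×450×672 = min(1542.2, 1486.8) + 302.4 = 1789.2 kN. φR_n = 0.75 × 1789.2 = 1341.9 kN.
Tension rupture (net): A_n = (174 − 2×26)×14 = 1708 mm² (U = 1.0, A_e = A_n). φR_n = 0.75 × 450 × 1708 = 576.5 kN.
Tension yield (gross): A_g = 174×14 = 2436 mm². φR_n = 0.90 × 300 × 2436 = 657.7 kN.
Governing: min(1069.7, 1882.4, 1341.9, 576.5, 657.7) = 576.5 kN → net-section rupture.

576.5 kN (net-section rupture governs)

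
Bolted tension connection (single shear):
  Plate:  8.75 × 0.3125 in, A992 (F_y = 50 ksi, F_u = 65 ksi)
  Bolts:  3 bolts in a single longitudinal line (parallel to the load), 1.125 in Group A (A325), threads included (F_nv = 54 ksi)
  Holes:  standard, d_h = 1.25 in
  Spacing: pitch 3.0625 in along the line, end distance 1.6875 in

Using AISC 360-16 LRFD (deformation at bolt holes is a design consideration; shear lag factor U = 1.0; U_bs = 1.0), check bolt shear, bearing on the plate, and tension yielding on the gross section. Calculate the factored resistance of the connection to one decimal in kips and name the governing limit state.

Bolt shear: A_b = π(1.125)²/4 = 0.99402 in². φR_n = 0.75 × 54 × 0.99402 × 3 × 1 = 120.8 kips.
Bearing (0.3125 in plate, F_u = 65 ksi): end bolts L_c = 1.6875 − 1.25/2 = 1.0625, R_n = min(1.2×1.0625×0.3125×65, 2.4×1.125×0.3125×65) = 25.898 kips/bolt; interior L_c = 3.0625 − 1.25 = 1.8125, R_n = 44.18 kips/bolt. φR_n = 0.75 × (1×25.898 + 2×44.18) = 85.7 kips.
Tension yield (gross): A_g = 8.75×0.3125 = 2.7344 in². φR_n = 0.90 × 50 × 2.7344 = 123.0 kips.
Governing: min(120.8, 85.7, 123.0) = 85.7 kips → bearing.

85.7 kips (bearing governs)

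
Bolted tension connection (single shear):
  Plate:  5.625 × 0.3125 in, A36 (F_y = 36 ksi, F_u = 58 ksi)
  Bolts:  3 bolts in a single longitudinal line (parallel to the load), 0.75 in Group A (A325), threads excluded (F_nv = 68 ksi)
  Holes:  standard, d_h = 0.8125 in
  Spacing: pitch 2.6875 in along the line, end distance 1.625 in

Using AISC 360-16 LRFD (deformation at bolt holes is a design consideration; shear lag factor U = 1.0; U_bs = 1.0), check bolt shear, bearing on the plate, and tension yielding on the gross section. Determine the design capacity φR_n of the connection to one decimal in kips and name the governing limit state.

Bolt shear: A_b = π(0.75)²/4 = 0.44179 in². φR_n = 0.75 × 68 × 0.44179 × 3 × 1 = 67.6 kips.
Bearing (0.3125 in plate, F_u = 58 ksi): end bolts L_c = 1.625 − 0.8125/2 = 1.21875, R_n = min(1.2×1.21875×0.3125×58, 2.4×0.75×0.3125×58) = 26.508 kips/bolt; interior L_c = 2.6875 − 0.8125 = 1.875, R_n = 32.625 kips/bolt. φR_n = 0.75 × (1×26.508 + 2×32.625) = 68.8 kips.
Tension yield (gross): A_g = 5.625×0.3125 = 1.7578 in². φR_n = 0.90 × 36 × 1.7578 = 57.0 kips.
Governing: min(67.6, 68.8, 57.0) = 57.0 kips → gross-section yield.

57.0 kips (gross-section yield governs)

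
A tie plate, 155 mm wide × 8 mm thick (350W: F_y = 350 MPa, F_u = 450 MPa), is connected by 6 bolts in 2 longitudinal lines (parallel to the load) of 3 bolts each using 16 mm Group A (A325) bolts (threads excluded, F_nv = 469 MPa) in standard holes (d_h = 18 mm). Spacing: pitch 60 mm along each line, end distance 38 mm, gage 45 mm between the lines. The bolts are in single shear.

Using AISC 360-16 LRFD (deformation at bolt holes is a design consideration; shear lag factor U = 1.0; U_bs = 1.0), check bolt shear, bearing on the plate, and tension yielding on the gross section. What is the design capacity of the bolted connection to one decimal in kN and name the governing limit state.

Bolt shear: A_b = π(16)²/4 = 201.06 mm². φR_n = 0.75 × 469 × 201.06 × 6 × 1 = 424.3 kN.
Bearing (8 mm plate, F_u = 450 MPa): end bolts L_c = 38 − 18/2 = 29, R_n = min(1.2×29×8×450, 2.4×16×8×450) = 125.28 kN/bolt; interior L_c = 60 − 18 = 42, R_n = 138.24 kN/bolt. φR_n = 0.75 × (2×125.28 + 4×138.24) = 602.6 kN.
Tension yield (gross): A_g = 155×8 = 1240 mm². φR_n = 0.90 × 350 × 1240 = 390.6 kN.
Governing: min(424.3, 602.6, 390.6) = 390.6 kN → gross-section yield.

390.6 kN (gross-section yield governs)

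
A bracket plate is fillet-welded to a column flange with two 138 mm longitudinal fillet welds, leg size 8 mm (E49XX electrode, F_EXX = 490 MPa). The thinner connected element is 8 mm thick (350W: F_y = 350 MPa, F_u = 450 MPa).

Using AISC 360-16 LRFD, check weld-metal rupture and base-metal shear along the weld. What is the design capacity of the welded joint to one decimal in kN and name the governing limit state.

344.2 kN (weld metal governs)

Weld metal: throat = 0.707×8 = 5.656 mm, L = 2×138 = 276 mm. φR_n = 0.75 × 0.6 × 490 × 5.656 × 276 = 344.2 kN.
Base metal shear (8 mm plate): yield φR_n = 1.0×0.6×350×8×276 = 463.7 kN; rupture φR_n = 0.75×0.6×450×8×276 = 447.1 kN; take 447.1 kN (rupture).
Governing: min(344.2, 447.1) = 344.2 kN → weld metal.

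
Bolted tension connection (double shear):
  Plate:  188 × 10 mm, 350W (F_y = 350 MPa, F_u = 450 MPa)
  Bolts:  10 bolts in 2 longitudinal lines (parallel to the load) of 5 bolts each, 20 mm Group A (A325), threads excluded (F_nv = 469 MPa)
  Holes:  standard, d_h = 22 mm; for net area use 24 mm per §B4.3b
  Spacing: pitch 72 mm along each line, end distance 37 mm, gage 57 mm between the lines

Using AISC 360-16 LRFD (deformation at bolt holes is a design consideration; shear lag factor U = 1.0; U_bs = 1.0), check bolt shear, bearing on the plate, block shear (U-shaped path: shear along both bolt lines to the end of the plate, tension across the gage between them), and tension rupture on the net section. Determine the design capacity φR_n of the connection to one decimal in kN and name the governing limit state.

472.5 kN (net-section rupture governs)

Bolt shear: A_b = π(20)²/4 = 314.16 mm². φR_n = 0.75 × 469 × 314.16 × 10 × 2 = 2210.1 kN.
Bearing (10 mm plate, F_u = 450 MPa): end bolts L_c = 37 − 22/2 = 26, R_n = min(1.2×26×10×450, 2.4×20×10×450) = 140.4 kN/bolt; interior L_c = 72 − 22 = 50, R_n = 216 kN/bolt. φR_n = 0.75 × (2×140.4 + 8×216) = 1506.6 kN.
Block shear: shear path 2×[37+4×72] = 2×325 mm, A_gv = 6500, A_nv = 2×(325 − 4.5×24)×10 = 4340 mm²; tension across gage: (57 − 1×24)×10 = 330 mm². R_n = min(0.6×450×4340, 0.6×350×6500) + 1.0×450×330 = min(1171.8, 1365) + 148.5 = 1320.3 kN. φR_n = 0.75 × 1320.3 = 990.2 kN.
Tension rupture (net): A_n = (188 − 2×24)×10 = 1400 mm² (U = 1.0, A_e = A_n). φR_n = 0.75 × 450 × 1400 = 472.5 kN.
Governing: min(2210.1, 1506.6, 990.2, 472.5) = 472.5 kN → net-section rupture.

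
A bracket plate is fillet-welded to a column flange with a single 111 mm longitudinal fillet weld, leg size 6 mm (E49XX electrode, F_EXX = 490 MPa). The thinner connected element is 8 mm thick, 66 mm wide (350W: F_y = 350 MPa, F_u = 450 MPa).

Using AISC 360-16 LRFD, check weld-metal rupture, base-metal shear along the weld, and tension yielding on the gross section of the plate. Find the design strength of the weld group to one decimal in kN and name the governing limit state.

103.8 kN (weld metal governs)

Weld metal: throat = 0.707×6 = 4.242 mm, L = 111 mm. φR_n = 0.75 × 0.6 × 490 × 4.242 × 111 = 103.8 kN.
Base metal shear (8 mm plate): yield φR_n = 1.0×0.6×350×8×111 = 186.5 kN; rupture φR_n = 0.75×0.6×450×8×111 = 179.8 kN; take 179.8 kN (rupture).
Tension yield (gross): A_g = 66×8 = 528 mm². φR_n = 0.90 × 350 × 528 = 166.3 kN.
Governing: min(103.8, 179.8, 166.3) = 103.8 kN → weld metal.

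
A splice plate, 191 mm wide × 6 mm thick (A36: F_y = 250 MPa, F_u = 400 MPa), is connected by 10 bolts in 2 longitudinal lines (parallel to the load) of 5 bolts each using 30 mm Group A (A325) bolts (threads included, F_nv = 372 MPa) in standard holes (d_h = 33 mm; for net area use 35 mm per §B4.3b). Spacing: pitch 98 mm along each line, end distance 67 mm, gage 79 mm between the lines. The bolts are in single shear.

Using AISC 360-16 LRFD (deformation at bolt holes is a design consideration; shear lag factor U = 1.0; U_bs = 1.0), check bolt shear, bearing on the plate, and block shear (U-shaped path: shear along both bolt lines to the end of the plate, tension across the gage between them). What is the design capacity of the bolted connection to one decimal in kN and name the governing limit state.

698.9 kN (block shear governs)

Bolt shear: A_b = π(30)²/4 = 706.86 mm². φR_n = 0.75 × 372 × 706.86 × 10 × 1 = 1972.1 kN.
Bearing (6 mm plate, F_u = 400 MPa): end bolts L_c = 67 − 33/2 = 50.5, R_n = min(1.2×50.5×6×400, 2.4×30×6×400) = 145.44 kN/bolt; interior L_c = 98 − 33 = 65, R_n = 172.8 kN/bolt. φR_n = 0.75 × (2×145.44 + 8×172.8) = 1255.0 kN.
Block shear: shear path 2×[67+4×98] = 2×459 mm, A_gv = 5508, A_nv = 2×(459 − 4.5×35)×6 = 3618 mm²; tension across gage: (79 − 1×35)×6 = 264 mm². R_n = min(0.6×400×3618, 0.6×250×5508) + 1.0×400×264 = min(868.32, 826.2) + 105.6 = 931.8 kN. φR_n = 0.75 × 931.8 = 698.9 kN.
Governing: min(1972.1, 1255.0, 698.9) = 698.9 kN → block shear.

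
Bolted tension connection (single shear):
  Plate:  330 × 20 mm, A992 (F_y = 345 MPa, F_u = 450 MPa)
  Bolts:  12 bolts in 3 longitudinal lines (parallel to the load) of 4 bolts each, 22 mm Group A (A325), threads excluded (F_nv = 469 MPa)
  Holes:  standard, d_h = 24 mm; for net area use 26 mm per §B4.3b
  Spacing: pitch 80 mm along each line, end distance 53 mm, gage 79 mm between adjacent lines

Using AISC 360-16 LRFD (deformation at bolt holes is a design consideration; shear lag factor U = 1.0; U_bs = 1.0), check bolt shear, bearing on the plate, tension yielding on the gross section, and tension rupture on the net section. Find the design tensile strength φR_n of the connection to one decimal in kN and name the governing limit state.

Bolt shear: A_b = π(22)²/4 = 380.13 mm². φR_n = 0.75 × 469 × 380.13 × 12 × 1 = 1604.5 kN.
Bearing (20 mm plate, F_u = 450 MPa): end bolts L_c = 53 − 24/2 = 41, R_n = min(1.2×41×20×450, 2.4×22×20×450) = 442.8 kN/bolt; interior L_c = 80 − 24 = 56, R_n = 475.2 kN/bolt. φR_n = 0.75 × (3×442.8 + 9×475.2) = 4203.9 kN.
Tension yield (gross): A_g = 330×20 = 6600 mm². φR_n = 0.90 × 345 × 6600 = 2049.3 kN.
Tension rupture (net): A_n = (330 − 3×26)×20 = 5040 mm² (U = 1.0, A_e = A_n). φR_n = 0.75 × 450 × 5040 = 1701.0 kN.
Governing: min(1604.5, 4203.9, 2049.3, 1701.0) = 1604.5 kN → bolt shear.

1604.5 kN (bolt shear governs)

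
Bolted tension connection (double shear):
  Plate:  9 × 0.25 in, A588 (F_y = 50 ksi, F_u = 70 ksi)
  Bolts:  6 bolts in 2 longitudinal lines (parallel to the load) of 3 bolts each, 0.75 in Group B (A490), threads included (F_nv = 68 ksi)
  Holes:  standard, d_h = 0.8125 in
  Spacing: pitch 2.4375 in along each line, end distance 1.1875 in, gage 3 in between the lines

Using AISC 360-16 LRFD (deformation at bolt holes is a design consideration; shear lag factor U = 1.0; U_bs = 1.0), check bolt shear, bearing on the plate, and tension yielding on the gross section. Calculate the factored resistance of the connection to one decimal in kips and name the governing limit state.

Bolt shear: A_b = π(0.75)²/4 = 0.44179 in². φR_n = 0.75 × 68 × 0.44179 × 6 × 2 = 270.4 kips.
Bearing (0.25 in plate, F_u = 70 ksi): end bolts L_c = 1.1875 − 0.8125/2 = 0.78125, R_n = min(1.2×0.78125×0.25×70, 2.4×0.75×0.25×70) = 16.406 kips/bolt; interior L_c = 2.4375 − 0.8125 = 1.625, R_n = 31.5 kips/bolt. φR_n = 0.75 × (2×16.406 + 4×31.5) = 119.1 kips.
Tension yield (gross): A_g = 9×0.25 = 2.25 in². φR_n = 0.90 × 50 × 2.25 = 101.3 kips.
Governing: min(270.4, 119.1, 101.3) = 101.3 kips → gross-section yield.

101.3 kips (gross-section yield governs)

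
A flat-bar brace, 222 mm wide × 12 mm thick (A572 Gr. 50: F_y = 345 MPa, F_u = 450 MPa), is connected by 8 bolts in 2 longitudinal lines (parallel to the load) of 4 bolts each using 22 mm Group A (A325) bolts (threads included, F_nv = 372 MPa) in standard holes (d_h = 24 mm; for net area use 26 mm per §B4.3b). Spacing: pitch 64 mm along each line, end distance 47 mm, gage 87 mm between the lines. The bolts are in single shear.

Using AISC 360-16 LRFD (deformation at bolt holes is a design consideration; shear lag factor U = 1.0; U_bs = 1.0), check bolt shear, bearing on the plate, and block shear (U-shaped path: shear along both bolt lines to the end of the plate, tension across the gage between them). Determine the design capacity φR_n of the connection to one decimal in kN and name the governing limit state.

Bolt shear: A_b = π(22)²/4 = 380.13 mm². φR_n = 0.75 × 372 × 380.13 × 8 × 1 = 848.5 kN.
Bearing (12 mm plate, F_u = 450 MPa): end bolts L_c = 47 − 24/2 = 35, R_n = min(1.2×35×12×450, 2.4×22×12×450) = 226.8 kN/bolt; interior L_c = 64 − 24 = 40, R_n = 259.2 kN/bolt. φR_n = 0.75 × (2×226.8 + 6×259.2) = 1506.6 kN.
Block shear: shear path 2×[47+3×64] = 2×239 mm, A_gv = 5736, A_nv = 2×(239 − 3.5×26)×12 = 3552 mm²; tension across gage: (87 − 1×26)×12 = 732 mm². R_n = min(0.6×450×3552, 0.6×345×5736) + 1.0×450×732 = min(959.04, 1187.4) + 329.4 = 1288.4 kN. φR_n = 0.75 × 1288.4 = 966.3 kN.
Governing: min(848.5, 1506.6, 966.3) = 848.5 kN → bolt shear.

848.5 kN (bolt shear governs)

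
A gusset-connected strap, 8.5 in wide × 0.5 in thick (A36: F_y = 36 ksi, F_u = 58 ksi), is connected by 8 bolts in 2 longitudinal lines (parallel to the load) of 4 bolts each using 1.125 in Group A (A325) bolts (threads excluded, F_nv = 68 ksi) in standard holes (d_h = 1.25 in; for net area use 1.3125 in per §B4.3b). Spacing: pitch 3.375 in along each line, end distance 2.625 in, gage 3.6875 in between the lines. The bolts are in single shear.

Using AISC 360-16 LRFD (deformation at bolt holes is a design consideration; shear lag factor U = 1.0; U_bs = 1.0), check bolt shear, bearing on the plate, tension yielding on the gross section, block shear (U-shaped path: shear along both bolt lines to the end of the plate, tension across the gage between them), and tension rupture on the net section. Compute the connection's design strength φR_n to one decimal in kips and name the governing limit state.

127.8 kips (net-section rupture governs)

Bolt shear: A_b = π(1.125)²/4 = 0.99402 in². φR_n = 0.75 × 68 × 0.99402 × 8 × 1 = 405.6 kips.
Bearing (0.5 in plate, F_u = 58 ksi): end bolts L_c = 2.625 − 1.25/2 = 2, R_n = min(1.2×2×0.5×58, 2.4×1.125×0.5×58) = 69.6 kips/bolt; interior L_c = 3.375 − 1.25 = 2.125, R_n = 73.95 kips/bolt. φR_n = 0.75 × (2×69.6 + 6×73.95) = 437.2 kips.
Tension yield (gross): A_g = 8.5×0.5 = 4.25 in². φR_n = 0.90 × 36 × 4.25 = 137.7 kips.
Block shear: shear path 2×[2.625+3×3.375] = 2×12.75 in, A_gv = 12.75, A_nv = 2×(12.75 − 3.5×1.3125)×0.5 = 8.1563 in²; tension across gage: (3.6875 − 1×1.3125)×0.5 = 1.1875 in². R_n = min(0.6×58×8.1563, 0.6×36×12.75) + 1.0×58×1.1875 = min(283.84, 275.4) + 68.875 = 344.28 kips. φR_n = 0.75 × 344.28 = 258.2 kips.
Tension rupture (net): A_n = (8.5 − 2×1.3125)×0.5 = 2.9375 in² (U = 1.0, A_e = A_n). φR_n = 0.75 × 58 × 2.9375 = 127.8 kips.
Governing: min(405.6, 437.2, 137.7, 258.2, 127.8) = 127.8 kips → net-section rupture.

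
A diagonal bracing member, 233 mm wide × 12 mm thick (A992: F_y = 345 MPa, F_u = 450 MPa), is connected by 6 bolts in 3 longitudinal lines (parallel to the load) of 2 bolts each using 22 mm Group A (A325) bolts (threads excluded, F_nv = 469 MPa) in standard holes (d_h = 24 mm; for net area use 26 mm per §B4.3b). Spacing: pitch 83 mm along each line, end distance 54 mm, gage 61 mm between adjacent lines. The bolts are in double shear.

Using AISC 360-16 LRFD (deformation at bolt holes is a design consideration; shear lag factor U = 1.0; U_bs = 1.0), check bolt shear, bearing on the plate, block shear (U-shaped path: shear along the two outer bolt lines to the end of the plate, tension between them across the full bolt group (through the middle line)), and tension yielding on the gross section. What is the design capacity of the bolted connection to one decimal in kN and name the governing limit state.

Bolt shear: A_b = π(22)²/4 = 380.13 mm². φR_n = 0.75 × 469 × 380.13 × 6 × 2 = 1604.5 kN.
Bearing (12 mm plate, F_u = 450 MPa): end bolts L_c = 54 − 24/2 = 42, R_n = min(1.2×42×12×450, 2.4×22×12×450) = 272.16 kN/bolt; interior L_c = 83 − 24 = 59, R_n = 285.12 kN/bolt. φR_n = 0.75 × (3×272.16 + 3×285.12) = 1253.9 kN.
Block shear: shear path 2×[54+1×83] = 2×137 mm, A_gv = 3288, A_nv = 2×(137 − 1.5×26)×12 = 2352 mm²; tension across gage: (122 − 2×26)×12 = 840 mm². R_n = min(0.6×450×2352, 0.6×345×3288) + 1.0×450×840 = min(635.04, 680.62) + 378 = 1013 kN. φR_n = 0.75 × 1013 = 759.8 kN.
Tension yield (gross): A_g = 233×12 = 2796 mm². φR_n = 0.90 × 345 × 2796 = 868.2 kN.
Governing: min(1604.5, 1253.9, 759.8, 868.2) = 759.8 kN → block shear.

759.8 kN (block shear governs)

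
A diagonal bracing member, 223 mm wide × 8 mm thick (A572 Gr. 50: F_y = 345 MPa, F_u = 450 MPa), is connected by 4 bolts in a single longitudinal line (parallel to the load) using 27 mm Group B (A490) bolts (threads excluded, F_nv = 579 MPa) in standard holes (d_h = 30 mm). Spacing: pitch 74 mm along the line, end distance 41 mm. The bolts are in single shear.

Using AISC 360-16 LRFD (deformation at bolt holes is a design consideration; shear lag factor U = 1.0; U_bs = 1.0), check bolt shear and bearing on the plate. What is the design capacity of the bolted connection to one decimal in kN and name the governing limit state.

Bolt shear: A_b = π(27)²/4 = 572.56 mm². φR_n = 0.75 × 579 × 572.56 × 4 × 1 = 994.5 kN.
Bearing (8 mm plate, F_u = 450 MPa): end bolts L_c = 41 − 30/2 = 26, R_n = min(1.2×26×8×450, 2.4×27×8×450) = 112.32 kN/bolt; interior L_c = 74 − 30 = 44, R_n = 190.08 kN/bolt. φR_n = 0.75 × (1×112.32 + 3×190.08) = 511.9 kN.
Governing: min(994.5, 511.9) = 511.9 kN → bearing.

511.9 kN (bearing governs)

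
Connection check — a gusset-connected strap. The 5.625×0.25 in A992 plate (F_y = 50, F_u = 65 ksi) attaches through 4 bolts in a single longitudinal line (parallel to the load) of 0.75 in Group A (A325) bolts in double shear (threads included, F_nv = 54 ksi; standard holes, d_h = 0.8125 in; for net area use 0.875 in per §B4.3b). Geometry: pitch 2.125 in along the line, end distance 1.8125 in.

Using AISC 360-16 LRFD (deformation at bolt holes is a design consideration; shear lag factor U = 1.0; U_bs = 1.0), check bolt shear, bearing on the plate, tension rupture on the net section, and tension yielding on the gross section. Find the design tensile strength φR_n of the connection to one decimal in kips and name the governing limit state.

Bolt shear: A_b = π(0.75)²/4 = 0.44179 in². φR_n = 0.75 × 54 × 0.44179 × 4 × 2 = 143.1 kips.
Bearing (0.25 in plate, F_u = 65 ksi): end bolts L_c = 1.8125 − 0.8125/2 = 1.40625, R_n = min(1.2×1.40625×0.25×65, 2.4×0.75×0.25×65) = 27.422 kips/bolt; interior L_c = 2.125 − 0.8125 = 1.3125, R_n = 25.594 kips/bolt. φR_n = 0.75 × (1×27.422 + 3×25.594) = 78.2 kips.
Tension rupture (net): A_n = (5.625 − 1×0.875)×0.25 = 1.1875 in² (U = 1.0, A_e = A_n). φR_n = 0.75 × 65 × 1.1875 = 57.9 kips.
Tension yield (gross): A_g = 5.625×0.25 = 1.4063 in². φR_n = 0.90 × 50 × 1.4063 = 63.3 kips.
Governing: min(143.1, 78.2, 57.9, 63.3) = 57.9 kips → net-section rupture.

57.9 kips (net-section rupture governs)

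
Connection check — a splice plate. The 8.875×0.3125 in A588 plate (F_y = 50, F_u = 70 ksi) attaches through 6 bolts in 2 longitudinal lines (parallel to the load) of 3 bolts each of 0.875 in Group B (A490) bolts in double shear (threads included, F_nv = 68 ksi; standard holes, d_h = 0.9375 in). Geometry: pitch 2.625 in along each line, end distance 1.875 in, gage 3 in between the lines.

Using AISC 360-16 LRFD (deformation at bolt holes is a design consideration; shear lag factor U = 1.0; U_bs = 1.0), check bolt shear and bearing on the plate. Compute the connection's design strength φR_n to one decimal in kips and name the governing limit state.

188.3 kips (bearing governs)

Bolt shear: A_b = π(0.875)²/4 = 0.60132 in². φR_n = 0.75 × 68 × 0.60132 × 6 × 2 = 368.0 kips.
Bearing (0.3125 in plate, F_u = 70 ksi): end bolts L_c = 1.875 − 0.9375/2 = 1.40625, R_n = min(1.2×1.40625×0.3125×70, 2.4×0.875×0.3125×70) = 36.914 kips/bolt; interior L_c = 2.625 − 0.9375 = 1.6875, R_n = 44.297 kips/bolt. φR_n = 0.75 × (2×36.914 + 4×44.297) = 188.3 kips.
Governing: min(368.0, 188.3) = 188.3 kips → bearing.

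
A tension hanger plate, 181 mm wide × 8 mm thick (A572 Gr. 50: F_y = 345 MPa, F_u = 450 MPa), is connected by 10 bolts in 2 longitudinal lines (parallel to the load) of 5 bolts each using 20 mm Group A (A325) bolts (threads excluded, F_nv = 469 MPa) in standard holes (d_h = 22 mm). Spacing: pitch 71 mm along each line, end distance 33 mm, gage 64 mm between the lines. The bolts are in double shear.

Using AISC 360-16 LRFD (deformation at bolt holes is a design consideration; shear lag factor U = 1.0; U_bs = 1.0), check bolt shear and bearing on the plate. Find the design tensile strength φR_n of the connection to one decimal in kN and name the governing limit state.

Bolt shear: A_b = π(20)²/4 = 314.16 mm². φR_n = 0.75 × 469 × 314.16 × 10 × 2 = 2210.1 kN.
Bearing (8 mm plate, F_u = 450 MPa): end bolts L_c = 33 − 22/2 = 22, R_n = min(1.2×22×8×450, 2.4×20×8×450) = 95.04 kN/bolt; interior L_c = 71 − 22 = 49, R_n = 172.8 kN/bolt. φR_n = 0.75 × (2×95.04 + 8×172.8) = 1179.4 kN.
Governing: min(2210.1, 1179.4) = 1179.4 kN → bearing.

1179.4 kN (bearing governs)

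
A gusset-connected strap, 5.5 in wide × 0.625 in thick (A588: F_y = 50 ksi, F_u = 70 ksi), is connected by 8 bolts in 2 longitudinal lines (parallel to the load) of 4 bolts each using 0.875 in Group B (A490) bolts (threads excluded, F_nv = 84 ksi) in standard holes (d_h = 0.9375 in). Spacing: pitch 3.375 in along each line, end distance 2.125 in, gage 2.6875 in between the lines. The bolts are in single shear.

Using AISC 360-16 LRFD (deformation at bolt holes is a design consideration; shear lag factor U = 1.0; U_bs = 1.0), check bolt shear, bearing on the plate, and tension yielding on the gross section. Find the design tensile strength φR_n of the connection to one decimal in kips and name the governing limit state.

Bolt shear: A_b = π(0.875)²/4 = 0.60132 in². φR_n = 0.75 × 84 × 0.60132 × 8 × 1 = 303.1 kips.
Bearing (0.625 in plate, F_u = 70 ksi): end bolts L_c = 2.125 − 0.9375/2 = 1.65625, R_n = min(1.2×1.65625×0.625×70, 2.4×0.875×0.625×70) = 86.953 kips/bolt; interior L_c = 3.375 − 0.9375 = 2.4375, R_n = 91.875 kips/bolt. φR_n = 0.75 × (2×86.953 + 6×91.875) = 543.9 kips.
Tension yield (gross): A_g = 5.5×0.625 = 3.4375 in². φR_n = 0.90 × 50 × 3.4375 = 154.7 kips.
Governing: min(303.1, 543.9, 154.7) = 154.7 kips → gross-section yield.

154.7 kips (gross-section yield governs)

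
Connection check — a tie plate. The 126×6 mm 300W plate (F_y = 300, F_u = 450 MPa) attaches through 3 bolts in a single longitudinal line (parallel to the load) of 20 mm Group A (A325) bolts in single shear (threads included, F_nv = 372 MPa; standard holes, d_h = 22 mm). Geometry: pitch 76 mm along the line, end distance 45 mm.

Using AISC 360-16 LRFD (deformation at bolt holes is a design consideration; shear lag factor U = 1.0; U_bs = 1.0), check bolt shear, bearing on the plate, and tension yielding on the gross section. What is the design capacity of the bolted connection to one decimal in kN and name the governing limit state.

204.1 kN (gross-section yield governs)

Bolt shear: A_b = π(20)²/4 = 314.16 mm². φR_n = 0.75 × 372 × 314.16 × 3 × 1 = 263.0 kN.
Bearing (6 mm plate, F_u = 450 MPa): end bolts L_c = 45 − 22/2 = 34, R_n = min(1.2×34×6×450, 2.4×20×6×450) = 110.16 kN/bolt; interior L_c = 76 − 22 = 54, R_n = 129.6 kN/bolt. φR_n = 0.75 × (1×110.16 + 2×129.6) = 277.0 kN.
Tension yield (gross): A_g = 126×6 = 756 mm². φR_n = 0.90 × 300 × 756 = 204.1 kN.
Governing: min(263.0, 277.0, 204.1) = 204.1 kN → gross-section yield.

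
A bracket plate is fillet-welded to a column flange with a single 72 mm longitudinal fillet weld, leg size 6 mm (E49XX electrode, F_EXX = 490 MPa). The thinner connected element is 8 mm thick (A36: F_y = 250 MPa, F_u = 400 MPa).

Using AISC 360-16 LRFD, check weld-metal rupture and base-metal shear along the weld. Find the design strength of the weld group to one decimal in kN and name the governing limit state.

67.3 kN (weld metal governs)

Weld metal: throat = 0.707×6 = 4.242 mm, L = 72 mm. φR_n = 0.75 × 0.6 × 490 × 4.242 × 72 = 67.3 kN.
Base metal shear (8 mm plate): yield φR_n = 1.0×0.6×250×8×72 = 86.4 kN; rupture φR_n = 0.75×0.6×400×8×72 = 103.7 kN; take 86.4 kN (yield).
Governing: min(67.3, 86.4) = 67.3 kN → weld metal.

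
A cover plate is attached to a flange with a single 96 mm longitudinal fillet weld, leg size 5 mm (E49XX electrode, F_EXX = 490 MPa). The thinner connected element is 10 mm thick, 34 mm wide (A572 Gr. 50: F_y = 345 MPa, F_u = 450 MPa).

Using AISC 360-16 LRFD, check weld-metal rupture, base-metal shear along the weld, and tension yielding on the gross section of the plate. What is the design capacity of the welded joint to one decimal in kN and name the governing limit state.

74.8 kN (weld metal governs)

Weld metal: throat = 0.707×5 = 3.535 mm, L = 96 mm. φR_n = 0.75 × 0.6 × 490 × 3.535 × 96 = 74.8 kN.
Base metal shear (10 mm plate): yield φR_n = 1.0×0.6×345×10×96 = 198.7 kN; rupture φR_n = 0.75×0.6×450×10×96 = 194.4 kN; take 194.4 kN (rupture).
Tension yield (gross): A_g = 34×10 = 340 mm². φR_n = 0.90 × 345 × 340 = 105.6 kN.
Governing: min(74.8, 194.4, 105.6) = 74.8 kN → weld metal.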